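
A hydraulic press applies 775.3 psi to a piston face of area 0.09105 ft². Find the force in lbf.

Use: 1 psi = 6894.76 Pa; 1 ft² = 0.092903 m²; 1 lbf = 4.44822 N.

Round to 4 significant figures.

775.3 psi × 6894.76 → 5.34551×10⁶ Pa
0.09105 ft² × 0.092903 → 0.00845882 m²
F = P × A = 5.34551×10⁶ Pa × 0.00845882 m² = 45216.7 N
45216.7 N ÷ (4.44822 N/lbf) = 10165.1 lbf

1.017×10⁴ lbf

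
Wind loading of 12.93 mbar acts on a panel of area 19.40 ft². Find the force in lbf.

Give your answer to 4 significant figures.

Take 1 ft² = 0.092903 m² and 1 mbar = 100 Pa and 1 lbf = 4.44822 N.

523.9 lbf

12.93 mbar × 100 → 1293 Pa
19.40 ft² × 0.092903 → 1.80232 m²
F = P × A = 1293 Pa × 1.80232 m² = 2330.4 N
2330.4 N ÷ (4.44822 N/lbf) = 523.895 lbf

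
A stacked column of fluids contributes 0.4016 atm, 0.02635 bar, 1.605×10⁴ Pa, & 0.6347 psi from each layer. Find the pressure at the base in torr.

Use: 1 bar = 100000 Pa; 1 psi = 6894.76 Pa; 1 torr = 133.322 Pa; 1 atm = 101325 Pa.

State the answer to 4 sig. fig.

478.2 torr

0.4016 atm × 101325 → 40692.1 Pa
0.02635 bar × 100000 → 2635 Pa
1.605×10⁴ Pa (already Pa)
0.6347 psi × 6894.76 → 4376.1 Pa
Total: 40692.1 + 2635 + 16050 + 4376.1 = 63753.2 Pa
In torr: 63753.2 / 133.322 = 478.19 torr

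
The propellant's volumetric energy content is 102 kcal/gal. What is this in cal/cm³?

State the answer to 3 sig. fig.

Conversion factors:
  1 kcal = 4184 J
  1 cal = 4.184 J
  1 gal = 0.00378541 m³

26.9 cal/cm³

102 kcal/gal × 4184 J/kcal ÷ 0.00378541 m³/gal = 1.1274×10⁸ J/m³
1.1274×10⁸ J/m³ ÷ 4.184 J/cal × 10⁻⁶ m³/cm³ = 26.9455 cal/cm³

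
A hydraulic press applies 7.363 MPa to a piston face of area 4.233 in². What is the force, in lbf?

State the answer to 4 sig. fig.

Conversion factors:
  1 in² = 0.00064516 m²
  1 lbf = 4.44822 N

4520 lbf

7.363 MPa × 1000000 → 7.363×10⁶ Pa
4.233 in² × 0.00064516 → 0.00273096 m²
F = P × A = 7.363×10⁶ Pa × 0.00273096 m² = 20108.1 N
20108.1 N ÷ (4.44822 N/lbf) = 4520.48 lbf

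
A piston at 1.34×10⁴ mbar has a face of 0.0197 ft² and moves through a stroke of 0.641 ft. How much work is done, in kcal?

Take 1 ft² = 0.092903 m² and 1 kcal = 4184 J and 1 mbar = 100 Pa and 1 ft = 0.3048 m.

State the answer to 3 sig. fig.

1.34×10⁴ mbar → 1.34×10⁶ Pa
0.0197 ft² → 0.00183019 m²
F = P × A = 1.34×10⁶ × 0.00183019 = 2452.45 N
0.641 ft → 0.195377 m
W = F × d = 2452.45 × 0.195377 = 479.152 J
In kcal: 479.152 / 4184 = 0.11452 kcal

0.115 kcal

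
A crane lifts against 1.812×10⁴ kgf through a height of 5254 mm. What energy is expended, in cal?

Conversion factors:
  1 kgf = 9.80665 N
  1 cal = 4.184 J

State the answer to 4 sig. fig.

2.231×10⁵ cal

1.812×10⁴ kgf × 9.80665 = 177696 N
5254 mm × 0.001 = 5.254 m
W = F × d = 177696 N × 5.254 m = 933615 J
933615 J ÷ (4.184 J/cal) = 223139 cal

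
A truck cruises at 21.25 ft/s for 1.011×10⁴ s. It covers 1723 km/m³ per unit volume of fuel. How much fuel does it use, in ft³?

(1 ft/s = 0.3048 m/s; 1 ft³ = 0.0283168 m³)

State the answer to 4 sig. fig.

21.25 ft/s → 6.477 m/s
d = v × t = 6.477 × 10110 = 65482.5 m
1723 km/m³ → 1.723×10⁶ m/m³
V = d / (distance per unit fuel) = 65482.5 / 1.723×10⁶ = 0.0380049 m³
In ft³: 0.0380049 / 0.0283168 = 1.34213 ft³

1.342 ft³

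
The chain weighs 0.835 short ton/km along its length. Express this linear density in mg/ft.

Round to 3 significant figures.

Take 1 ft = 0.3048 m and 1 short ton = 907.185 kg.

0.835 short ton/km × 907.185 kg/short ton ÷ 1000 m/km = 0.757499 kg/m
0.757499 kg/m ÷ 10⁻⁶ kg/mg × 0.3048 m/ft = 230886 mg/ft

2.31×10⁵ mg/ft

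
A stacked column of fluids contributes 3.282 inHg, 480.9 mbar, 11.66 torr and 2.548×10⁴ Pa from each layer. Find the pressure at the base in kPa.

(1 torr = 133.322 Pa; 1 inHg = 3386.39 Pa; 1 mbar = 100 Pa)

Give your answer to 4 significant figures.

86.24 kPa

3.282 inHg × 3386.39 = 11114.1 Pa
480.9 mbar × 100 = 48090 Pa
11.66 torr × 133.322 = 1554.53 Pa
2.548×10⁴ Pa (already Pa)
Total: 11114.1 + 48090 + 1554.53 + 25480 = 86238.6 Pa
In kPa: 86238.6 / 1000 = 86.2386 kPa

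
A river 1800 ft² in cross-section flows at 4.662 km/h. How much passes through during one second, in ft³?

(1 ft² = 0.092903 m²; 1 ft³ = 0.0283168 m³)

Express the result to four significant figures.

7648 ft³

4.662 km/h × (1/3.6) = 1.295 m/s
1800 ft² × 0.092903 = 167.225 m²
V = v × A × t = 1.295 m/s × 167.225 m² × 1 s = 216.556 m³
216.556 m³ ÷ (0.0283168 m³/ft³) = 7647.62 ft³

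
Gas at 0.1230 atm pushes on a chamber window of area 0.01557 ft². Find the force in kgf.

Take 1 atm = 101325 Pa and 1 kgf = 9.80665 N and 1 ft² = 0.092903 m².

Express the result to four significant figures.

0.1230 atm × 101325 = 12463 Pa
0.01557 ft² × 0.092903 = 0.0014465 m²
F = P × A = 12463 Pa × 0.0014465 m² = 18.0277 N
18.0277 N ÷ (9.80665 N/kgf) = 1.83831 kgf

1.838 kgf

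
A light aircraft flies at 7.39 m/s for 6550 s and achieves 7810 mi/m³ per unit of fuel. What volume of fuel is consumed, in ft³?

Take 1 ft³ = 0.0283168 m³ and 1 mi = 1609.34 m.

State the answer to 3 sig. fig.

d = v × t = 7.39 × 6550 = 48404.5 m
7810 mi/m³ → 1.25689×10⁷ m/m³
V = d / (distance per unit fuel) = 48404.5 / 1.25689×10⁷ = 0.00385113 m³
In ft³: 0.00385113 / 0.0283168 = 0.136002 ft³

0.136 ft³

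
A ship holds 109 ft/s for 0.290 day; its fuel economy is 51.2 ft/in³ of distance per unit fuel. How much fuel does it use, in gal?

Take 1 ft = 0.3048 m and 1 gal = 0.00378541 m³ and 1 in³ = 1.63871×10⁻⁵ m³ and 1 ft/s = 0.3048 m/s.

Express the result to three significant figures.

231 gal

109 ft/s → 33.2232 m/s
0.290 day → 25056 s
d = v × t = 33.2232 × 25056 = 832440 m
51.2 ft/in³ → 952320 m/m³
V = d / (distance per unit fuel) = 832440 / 952320 = 0.874118 m³
In gal: 0.874118 / 0.00378541 = 230.918 gal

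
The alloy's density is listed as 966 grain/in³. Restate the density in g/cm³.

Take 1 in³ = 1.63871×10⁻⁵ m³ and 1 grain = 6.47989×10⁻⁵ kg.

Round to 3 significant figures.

3.82 g/cm³

966 grain/in³ × 6.47989×10⁻⁵ kg/grain ÷ 1.63871×10⁻⁵ m³/in³ = 3819.82 kg/m³
3819.82 kg/m³ ÷ 0.001 kg/g × 10⁻⁶ m³/cm³ = 3.81982 g/cm³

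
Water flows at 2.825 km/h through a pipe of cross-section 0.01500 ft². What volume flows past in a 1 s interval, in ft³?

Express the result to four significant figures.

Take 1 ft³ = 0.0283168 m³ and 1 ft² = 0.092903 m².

2.825 km/h × (1/3.6) → 0.784722 m/s
0.01500 ft² × 0.092903 → 0.00139354 m²
V = v × A × t = 0.784722 m/s × 0.00139354 m² × 1 s = 0.00109354 m³
0.00109354 m³ ÷ (0.0283168 m³/ft³) = 0.0386181 ft³

0.03862 ft³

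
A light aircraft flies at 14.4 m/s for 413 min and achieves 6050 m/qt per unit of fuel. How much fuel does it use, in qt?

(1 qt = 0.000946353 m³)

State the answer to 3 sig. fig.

59.0 qt

413 min → 24780 s
d = v × t = 14.4 × 24780 = 356832 m
6050 m/qt → 6.39296×10⁶ m/m³
V = d / (distance per unit fuel) = 356832 / 6.39296×10⁶ = 0.0558164 m³
In qt: 0.0558164 / 0.000946353 = 58.9805 qt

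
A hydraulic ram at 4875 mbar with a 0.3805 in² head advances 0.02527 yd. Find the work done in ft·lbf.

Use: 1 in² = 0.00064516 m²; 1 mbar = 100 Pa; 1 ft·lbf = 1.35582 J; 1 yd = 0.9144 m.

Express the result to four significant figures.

2.040 ft·lbf

4875 mbar → 487500 Pa
0.3805 in² → 2.45483×10⁻⁴ m²
F = P × A = 487500 × 2.45483×10⁻⁴ = 119.673 N
0.02527 yd → 0.0231069 m
W = F × d = 119.673 × 0.0231069 = 2.76527 J
In ft·lbf: 2.76527 / 1.35582 = 2.03956 ft·lbf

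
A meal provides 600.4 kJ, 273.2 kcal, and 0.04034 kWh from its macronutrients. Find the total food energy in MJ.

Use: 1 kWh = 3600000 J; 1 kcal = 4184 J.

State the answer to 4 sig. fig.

1.889 MJ

600.4 kJ × 1000 = 600400 J
273.2 kcal × 4184 = 1.14307×10⁶ J
0.04034 kWh × 3600000 = 145224 J
Sum: 600400 + 1.14307×10⁶ + 145224 = 1.88869×10⁶ J
In MJ: 1.88869×10⁶ / 1000000 = 1.88869 MJ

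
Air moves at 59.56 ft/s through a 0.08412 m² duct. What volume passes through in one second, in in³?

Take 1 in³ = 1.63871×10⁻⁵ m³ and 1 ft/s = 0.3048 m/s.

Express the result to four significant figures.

59.56 ft/s × 0.3048 = 18.1539 m/s
V = v × A × t = 18.1539 m/s × 0.08412 m² × 1 s = 1.52711 m³
1.52711 m³ ÷ (1.63871×10⁻⁵ m³/in³) = 93189.8 in³

9.319×10⁴ in³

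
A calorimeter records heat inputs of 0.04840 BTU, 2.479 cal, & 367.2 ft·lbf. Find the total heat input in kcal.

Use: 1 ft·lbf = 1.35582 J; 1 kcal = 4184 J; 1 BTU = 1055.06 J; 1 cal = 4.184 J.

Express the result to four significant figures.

0.04840 BTU × 1055.06 → 51.0649 J
2.479 cal × 4.184 → 10.3721 J
367.2 ft·lbf × 1.35582 → 497.857 J
Total: 51.0649 + 10.3721 + 497.857 = 559.294 J
In kcal: 559.294 / 4184 = 0.133674 kcal

0.1337 kcal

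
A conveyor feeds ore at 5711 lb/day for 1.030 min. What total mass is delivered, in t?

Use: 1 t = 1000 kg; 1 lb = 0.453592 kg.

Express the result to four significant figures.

0.001853 t

5711 lb/day → 0.0299822 kg/s
1.030 min → 61.8 s
m = ṁ × t = 0.0299822 × 61.8 = 1.8529 kg
In t: 1.8529 / 1000 = 0.0018529 t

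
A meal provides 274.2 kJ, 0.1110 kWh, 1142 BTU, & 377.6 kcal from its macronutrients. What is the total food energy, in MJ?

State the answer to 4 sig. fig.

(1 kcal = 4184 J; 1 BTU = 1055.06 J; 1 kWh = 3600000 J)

3.459 MJ

274.2 kJ × 1000 → 274200 J
0.1110 kWh × 3600000 → 399600 J
1142 BTU × 1055.06 → 1.20488×10⁶ J
377.6 kcal × 4184 → 1.57988×10⁶ J
Total: 274200 + 399600 + 1.20488×10⁶ + 1.57988×10⁶ = 3.45856×10⁶ J
In MJ: 3.45856×10⁶ / 1000000 = 3.45856 MJ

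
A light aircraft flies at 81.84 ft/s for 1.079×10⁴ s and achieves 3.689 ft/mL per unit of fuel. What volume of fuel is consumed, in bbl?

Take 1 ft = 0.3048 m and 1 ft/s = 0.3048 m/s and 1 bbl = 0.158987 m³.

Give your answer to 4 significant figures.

1.506 bbl

81.84 ft/s → 24.9448 m/s
d = v × t = 24.9448 × 10790 = 269154 m
3.689 ft/mL → 1.12441×10⁶ m/m³
V = d / (distance per unit fuel) = 269154 / 1.12441×10⁶ = 0.239374 m³
In bbl: 0.239374 / 0.158987 = 1.50562 bbl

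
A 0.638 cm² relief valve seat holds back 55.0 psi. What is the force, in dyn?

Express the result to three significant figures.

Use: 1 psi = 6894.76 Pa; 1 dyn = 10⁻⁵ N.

55.0 psi × 6894.76 → 379212 Pa
0.638 cm² × 0.0001 → 6.38×10⁻⁵ m²
F = P × A = 379212 Pa × 6.38×10⁻⁵ m² = 24.1937 N
24.1937 N ÷ (10⁻⁵ N/dyn) = 2.41937×10⁶ dyn

2.42×10⁶ dyn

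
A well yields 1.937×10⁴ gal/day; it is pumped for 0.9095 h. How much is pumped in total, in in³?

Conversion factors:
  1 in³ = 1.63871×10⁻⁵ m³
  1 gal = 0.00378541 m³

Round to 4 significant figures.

1.696×10⁵ in³

1.937×10⁴ gal/day → 8.4865×10⁻⁴ m³/s
0.9095 h → 3274.2 s
V = Q × t = 8.4865×10⁻⁴ × 3274.2 = 2.77865 m³
In in³: 2.77865 / 1.63871×10⁻⁵ = 169563 in³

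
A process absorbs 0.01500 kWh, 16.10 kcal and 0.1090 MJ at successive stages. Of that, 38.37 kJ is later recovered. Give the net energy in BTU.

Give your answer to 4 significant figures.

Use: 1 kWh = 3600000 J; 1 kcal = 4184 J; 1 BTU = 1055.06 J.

182.0 BTU

0.01500 kWh × 3600000 = 54000 J
16.10 kcal × 4184 = 67362.4 J
0.1090 MJ × 1000000 = 109000 J
38.37 kJ × 1000 = 38370 J
Sum: 54000 + 67362.4 + 109000 − 38370 = 191992 J
In BTU: 191992 / 1055.06 = 181.973 BTU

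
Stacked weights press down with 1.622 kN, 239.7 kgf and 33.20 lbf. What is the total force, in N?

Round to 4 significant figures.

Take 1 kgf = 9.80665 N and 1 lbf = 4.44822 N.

1.622 kN × 1000 = 1622 N
239.7 kgf × 9.80665 = 2350.65 N
33.20 lbf × 4.44822 = 147.681 N
Total: 1622 + 2350.65 + 147.681 = 4120.33 N

4120 N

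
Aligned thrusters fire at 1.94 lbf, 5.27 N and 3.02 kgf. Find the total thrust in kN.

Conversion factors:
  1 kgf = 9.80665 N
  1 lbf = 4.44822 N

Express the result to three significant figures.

0.0435 kN

1.94 lbf × 4.44822 = 8.62955 N
5.27 N (already N)
3.02 kgf × 9.80665 = 29.6161 N
Total: 8.62955 + 5.27 + 29.6161 = 43.5156 N
In kN: 43.5156 / 1000 = 0.0435156 kN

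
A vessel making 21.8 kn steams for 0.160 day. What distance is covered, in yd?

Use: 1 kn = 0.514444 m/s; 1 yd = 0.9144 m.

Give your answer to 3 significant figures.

1.70×10⁵ yd

21.8 kn × 0.514444 = 11.2149 m/s
0.160 day × 86400 = 13824 s
d = v × t = 11.2149 m/s × 13824 s = 155035 m
155035 m ÷ (0.9144 m/yd) = 169548 yd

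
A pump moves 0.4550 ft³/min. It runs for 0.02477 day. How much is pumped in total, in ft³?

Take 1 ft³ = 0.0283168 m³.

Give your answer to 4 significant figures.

0.4550 ft³/min → 2.14736×10⁻⁴ m³/s
0.02477 day → 2140.13 s
V = Q × t = 2.14736×10⁻⁴ × 2140.13 = 0.459563 m³
In ft³: 0.459563 / 0.0283168 = 16.2293 ft³

16.23 ft³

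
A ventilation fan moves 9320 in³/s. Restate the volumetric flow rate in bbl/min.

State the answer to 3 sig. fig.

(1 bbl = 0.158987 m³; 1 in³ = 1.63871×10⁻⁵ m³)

57.6 bbl/min

9320 in³/s × 1.63871×10⁻⁵ m³/in³ = 0.152728 m³/s
0.152728 m³/s ÷ 0.158987 m³/bbl × 60 s/min = 57.6379 bbl/min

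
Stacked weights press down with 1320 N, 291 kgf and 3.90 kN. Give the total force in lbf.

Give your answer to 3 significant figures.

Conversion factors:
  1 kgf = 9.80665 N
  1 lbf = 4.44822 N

1820 lbf

1320 N (already N)
291 kgf × 9.80665 = 2853.74 N
3.90 kN × 1000 = 3900 N
Total: 1320 + 2853.74 + 3900 = 8073.74 N
In lbf: 8073.74 / 4.44822 = 1815.05 lbf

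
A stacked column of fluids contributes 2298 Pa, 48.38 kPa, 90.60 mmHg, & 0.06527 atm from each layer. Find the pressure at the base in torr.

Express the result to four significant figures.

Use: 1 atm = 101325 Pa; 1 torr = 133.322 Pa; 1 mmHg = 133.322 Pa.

520.3 torr

2298 Pa (already Pa)
48.38 kPa × 1000 = 48380 Pa
90.60 mmHg × 133.322 = 12079 Pa
0.06527 atm × 101325 = 6613.48 Pa
Combined: 2298 + 48380 + 12079 + 6613.48 = 69370.5 Pa
In torr: 69370.5 / 133.322 = 520.323 torr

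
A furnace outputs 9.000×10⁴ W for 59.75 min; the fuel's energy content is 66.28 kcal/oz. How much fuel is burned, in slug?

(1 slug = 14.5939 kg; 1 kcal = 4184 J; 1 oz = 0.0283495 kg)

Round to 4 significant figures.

59.75 min → 3585 s
E = P × t = 90000 × 3585 = 3.2265×10⁸ J
66.28 kcal/oz → 9.78203×10⁶ J/kg
m = E / e_s = 3.2265×10⁸ / 9.78203×10⁶ = 32.984 kg
In slug: 32.984 / 14.5939 = 2.26012 slug

2.260 slug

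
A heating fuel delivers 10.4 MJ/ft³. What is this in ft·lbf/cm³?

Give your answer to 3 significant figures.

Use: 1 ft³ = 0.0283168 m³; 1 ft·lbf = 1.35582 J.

271 ft·lbf/cm³

10.4 MJ/ft³ × 1000000 J/MJ ÷ 0.0283168 m³/ft³ = 3.67273×10⁸ J/m³
3.67273×10⁸ J/m³ ÷ 1.35582 J/ft·lbf × 10⁻⁶ m³/cm³ = 270.886 ft·lbf/cm³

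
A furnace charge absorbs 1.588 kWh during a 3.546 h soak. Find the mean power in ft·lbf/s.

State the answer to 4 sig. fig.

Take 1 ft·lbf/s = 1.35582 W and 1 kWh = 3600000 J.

330.3 ft·lbf/s

1.588 kWh × 3600000 = 5.7168×10⁶ J
3.546 h × 3600 = 12765.6 s
P = E / t = 5.7168×10⁶ J / 12765.6 s = 447.829 W
447.829 W ÷ (1.35582 W/ft·lbf/s) = 330.301 ft·lbf/s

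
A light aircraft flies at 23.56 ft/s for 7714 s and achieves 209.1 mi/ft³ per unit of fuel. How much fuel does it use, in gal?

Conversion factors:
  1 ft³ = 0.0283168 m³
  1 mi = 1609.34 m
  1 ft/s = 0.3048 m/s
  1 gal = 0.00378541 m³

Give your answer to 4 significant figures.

1.231 gal

23.56 ft/s → 7.18109 m/s
d = v × t = 7.18109 × 7714 = 55394.9 m
209.1 mi/ft³ → 1.18839×10⁷ m/m³
V = d / (distance per unit fuel) = 55394.9 / 1.18839×10⁷ = 0.00466134 m³
In gal: 0.00466134 / 0.00378541 = 1.2314 gal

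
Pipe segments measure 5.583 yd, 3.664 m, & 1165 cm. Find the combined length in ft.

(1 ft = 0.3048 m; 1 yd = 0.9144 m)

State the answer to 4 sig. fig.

66.99 ft

5.583 yd × 0.9144 → 5.1051 m
3.664 m (already m)
1165 cm × 0.01 → 11.65 m
Combined: 5.1051 + 3.664 + 11.65 = 20.4191 m
In ft: 20.4191 / 0.3048 = 66.9918 ft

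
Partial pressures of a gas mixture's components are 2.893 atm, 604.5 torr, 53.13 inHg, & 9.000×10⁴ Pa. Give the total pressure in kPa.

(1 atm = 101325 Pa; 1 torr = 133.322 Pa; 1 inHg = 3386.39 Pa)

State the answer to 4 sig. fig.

643.6 kPa

2.893 atm × 101325 → 293133 Pa
604.5 torr × 133.322 → 80593.1 Pa
53.13 inHg × 3386.39 → 179919 Pa
9.000×10⁴ Pa (already Pa)
Total: 293133 + 80593.1 + 179919 + 90000 = 643645 Pa
In kPa: 643645 / 1000 = 643.645 kPa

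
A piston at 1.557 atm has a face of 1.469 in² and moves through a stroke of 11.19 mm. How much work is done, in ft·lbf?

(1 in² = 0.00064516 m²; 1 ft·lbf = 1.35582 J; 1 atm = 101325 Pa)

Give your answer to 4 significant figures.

1.234 ft·lbf

1.557 atm → 157763 Pa
1.469 in² → 9.4774×10⁻⁴ m²
F = P × A = 157763 × 9.4774×10⁻⁴ = 149.518 N
11.19 mm → 0.01119 m
W = F × d = 149.518 × 0.01119 = 1.67311 J
In ft·lbf: 1.67311 / 1.35582 = 1.23402 ft·lbf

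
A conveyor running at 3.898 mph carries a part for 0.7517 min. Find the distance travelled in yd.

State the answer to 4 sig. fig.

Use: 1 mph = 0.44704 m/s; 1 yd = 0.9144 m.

3.898 mph × 0.44704 → 1.74256 m/s
0.7517 min × 60 → 45.102 s
d = v × t = 1.74256 m/s × 45.102 s = 78.5929 m
78.5929 m ÷ (0.9144 m/yd) = 85.9502 yd

85.95 yd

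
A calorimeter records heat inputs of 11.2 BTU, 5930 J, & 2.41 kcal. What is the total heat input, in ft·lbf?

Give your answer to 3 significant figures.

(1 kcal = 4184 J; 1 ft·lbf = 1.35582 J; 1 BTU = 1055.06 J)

2.05×10⁴ ft·lbf

11.2 BTU × 1055.06 = 11816.7 J
5930 J (already J)
2.41 kcal × 4184 = 10083.4 J
Combined: 11816.7 + 5930 + 10083.4 = 27830.1 J
In ft·lbf: 27830.1 / 1.35582 = 20526.4 ft·lbf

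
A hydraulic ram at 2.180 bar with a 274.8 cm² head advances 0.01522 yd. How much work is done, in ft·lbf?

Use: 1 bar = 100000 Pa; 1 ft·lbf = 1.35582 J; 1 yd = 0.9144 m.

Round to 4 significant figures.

61.49 ft·lbf

2.180 bar → 218000 Pa
274.8 cm² → 0.02748 m²
F = P × A = 218000 × 0.02748 = 5990.64 N
0.01522 yd → 0.0139172 m
W = F × d = 5990.64 × 0.0139172 = 83.3729 J
In ft·lbf: 83.3729 / 1.35582 = 61.4926 ft·lbf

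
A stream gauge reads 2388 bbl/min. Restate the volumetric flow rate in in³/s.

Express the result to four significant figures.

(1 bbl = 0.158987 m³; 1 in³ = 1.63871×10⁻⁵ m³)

2388 bbl/min × 0.158987 m³/bbl ÷ 60 s/min = 6.32768 m³/s
6.32768 m³/s ÷ 1.63871×10⁻⁵ m³/in³ = 386138 in³/s

3.861×10⁵ in³/s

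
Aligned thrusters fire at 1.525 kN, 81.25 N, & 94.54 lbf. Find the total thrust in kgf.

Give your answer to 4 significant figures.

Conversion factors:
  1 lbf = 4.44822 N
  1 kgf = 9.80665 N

1.525 kN × 1000 → 1525 N
81.25 N (already N)
94.54 lbf × 4.44822 → 420.535 N
Sum: 1525 + 81.25 + 420.535 = 2026.78 N
In kgf: 2026.78 / 9.80665 = 206.674 kgf

206.7 kgf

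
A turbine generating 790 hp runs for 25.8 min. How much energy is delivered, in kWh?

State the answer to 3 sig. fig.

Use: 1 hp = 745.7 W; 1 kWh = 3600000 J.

253 kWh

790 hp × 745.7 → 589103 W
25.8 min × 60 → 1548 s
E = P × t = 589103 W × 1548 s = 9.11931×10⁸ J
9.11931×10⁸ J ÷ (3600000 J/kWh) = 253.314 kWh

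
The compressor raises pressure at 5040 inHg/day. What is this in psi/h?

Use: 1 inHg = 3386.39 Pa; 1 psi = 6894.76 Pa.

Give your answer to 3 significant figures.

5040 inHg/day × 3386.39 Pa/inHg ÷ 86400 s/day = 197.539 Pa/s
197.539 Pa/s ÷ 6894.76 Pa/psi × 3600 s/h = 103.142 psi/h

103 psi/h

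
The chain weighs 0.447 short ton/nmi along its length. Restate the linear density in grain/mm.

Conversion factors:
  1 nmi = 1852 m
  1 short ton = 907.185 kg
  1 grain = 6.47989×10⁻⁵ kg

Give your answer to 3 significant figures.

3.38 grain/mm

0.447 short ton/nmi × 907.185 kg/short ton ÷ 1852 m/nmi = 0.218959 kg/m
0.218959 kg/m ÷ 6.47989×10⁻⁵ kg/grain × 0.001 m/mm = 3.37905 grain/mm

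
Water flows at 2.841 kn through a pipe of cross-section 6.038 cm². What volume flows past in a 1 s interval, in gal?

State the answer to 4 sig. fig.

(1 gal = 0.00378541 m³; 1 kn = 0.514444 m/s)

0.2331 gal

2.841 kn × 0.514444 = 1.46154 m/s
6.038 cm² × 0.0001 = 6.038×10⁻⁴ m²
V = v × A × t = 1.46154 m/s × 6.038×10⁻⁴ m² × 1 s = 8.82478×10⁻⁴ m³
8.82478×10⁻⁴ m³ ÷ (0.00378541 m³/gal) = 0.233126 gal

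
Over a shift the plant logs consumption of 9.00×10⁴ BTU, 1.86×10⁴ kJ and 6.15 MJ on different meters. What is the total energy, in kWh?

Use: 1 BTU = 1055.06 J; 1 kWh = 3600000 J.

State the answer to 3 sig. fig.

33.3 kWh

9.00×10⁴ BTU × 1055.06 = 9.49554×10⁷ J
1.86×10⁴ kJ × 1000 = 1.86×10⁷ J
6.15 MJ × 1000000 = 6.15×10⁶ J
Sum: 9.49554×10⁷ + 1.86×10⁷ + 6.15×10⁶ = 1.19705×10⁸ J
In kWh: 1.19705×10⁸ / 3600000 = 33.2514 kWh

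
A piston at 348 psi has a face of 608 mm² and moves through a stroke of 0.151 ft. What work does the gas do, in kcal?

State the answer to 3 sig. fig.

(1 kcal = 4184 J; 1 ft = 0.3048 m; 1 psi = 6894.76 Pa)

348 psi → 2.39938×10⁶ Pa
608 mm² → 6.08×10⁻⁴ m²
F = P × A = 2.39938×10⁶ × 6.08×10⁻⁴ = 1458.82 N
0.151 ft → 0.0460248 m
W = F × d = 1458.82 × 0.0460248 = 67.1419 J
In kcal: 67.1419 / 4184 = 0.0160473 kcal

0.0160 kcal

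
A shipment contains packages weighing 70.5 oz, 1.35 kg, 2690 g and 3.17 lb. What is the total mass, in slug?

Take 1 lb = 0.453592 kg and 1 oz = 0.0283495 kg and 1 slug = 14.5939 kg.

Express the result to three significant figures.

0.512 slug

70.5 oz × 0.0283495 → 1.99864 kg
1.35 kg (already kg)
2690 g × 0.001 → 2.69 kg
3.17 lb × 0.453592 → 1.43789 kg
Combined: 1.99864 + 1.35 + 2.69 + 1.43789 = 7.47653 kg
In slug: 7.47653 / 14.5939 = 0.512305 slug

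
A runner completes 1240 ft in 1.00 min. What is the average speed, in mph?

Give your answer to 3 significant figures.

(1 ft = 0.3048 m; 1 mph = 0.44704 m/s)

14.1 mph

1240 ft × 0.3048 = 377.952 m
1.00 min × 60 = 60 s
v = d / t = 377.952 m / 60 s = 6.2992 m/s
6.2992 m/s ÷ (0.44704 m/s/mph) = 14.0909 mph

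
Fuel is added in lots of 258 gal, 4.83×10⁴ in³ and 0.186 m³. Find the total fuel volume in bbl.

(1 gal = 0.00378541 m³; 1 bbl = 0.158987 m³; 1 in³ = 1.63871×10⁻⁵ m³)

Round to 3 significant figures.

258 gal × 0.00378541 → 0.976636 m³
4.83×10⁴ in³ × 1.63871×10⁻⁵ → 0.791497 m³
0.186 m³ (already m³)
Total: 0.976636 + 0.791497 + 0.186 = 1.95413 m³
In bbl: 1.95413 / 0.158987 = 12.2911 bbl

12.3 bbl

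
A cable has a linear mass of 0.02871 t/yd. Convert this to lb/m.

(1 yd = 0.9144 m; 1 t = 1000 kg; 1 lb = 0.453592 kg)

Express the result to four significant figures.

0.02871 t/yd × 1000 kg/t ÷ 0.9144 m/yd = 31.3976 kg/m
31.3976 kg/m ÷ 0.453592 kg/lb = 69.2199 lb/m

69.22 lb/m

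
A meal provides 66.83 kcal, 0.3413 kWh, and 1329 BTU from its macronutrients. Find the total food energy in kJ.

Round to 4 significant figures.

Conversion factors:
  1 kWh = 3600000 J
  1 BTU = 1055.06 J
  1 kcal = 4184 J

2910 kJ

66.83 kcal × 4184 → 279617 J
0.3413 kWh × 3600000 → 1.22868×10⁶ J
1329 BTU × 1055.06 → 1.40217×10⁶ J
Sum: 279617 + 1.22868×10⁶ + 1.40217×10⁶ = 2.91047×10⁶ J
In kJ: 2.91047×10⁶ / 1000 = 2910.47 kJ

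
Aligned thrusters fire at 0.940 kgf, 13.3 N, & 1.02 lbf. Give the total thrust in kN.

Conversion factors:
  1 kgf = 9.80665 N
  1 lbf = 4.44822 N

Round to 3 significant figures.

0.0271 kN

0.940 kgf × 9.80665 = 9.21825 N
13.3 N (already N)
1.02 lbf × 4.44822 = 4.53718 N
Sum: 9.21825 + 13.3 + 4.53718 = 27.0554 N
In kN: 27.0554 / 1000 = 0.0270554 kN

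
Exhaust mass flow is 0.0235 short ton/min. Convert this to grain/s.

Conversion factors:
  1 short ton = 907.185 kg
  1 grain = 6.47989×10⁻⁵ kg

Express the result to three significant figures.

0.0235 short ton/min × 907.185 kg/short ton ÷ 60 s/min = 0.355314 kg/s
0.355314 kg/s ÷ 6.47989×10⁻⁵ kg/grain = 5483.33 grain/s

5480 grain/s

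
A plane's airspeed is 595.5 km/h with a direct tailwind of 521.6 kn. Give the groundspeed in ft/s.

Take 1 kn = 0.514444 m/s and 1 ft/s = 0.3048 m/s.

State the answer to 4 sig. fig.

1423 ft/s

595.5 km/h × (1/3.6) = 165.417 m/s
521.6 kn × 0.514444 = 268.334 m/s
Total: 165.417 + 268.334 = 433.751 m/s
In ft/s: 433.751 / 0.3048 = 1423.07 ft/s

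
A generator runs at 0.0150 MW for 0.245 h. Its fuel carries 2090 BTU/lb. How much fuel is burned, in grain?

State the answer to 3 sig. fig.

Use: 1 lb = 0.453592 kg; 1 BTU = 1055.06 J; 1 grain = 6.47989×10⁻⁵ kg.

0.0150 MW → 15000 W
0.245 h → 882 s
E = P × t = 15000 × 882 = 1.323×10⁷ J
2090 BTU/lb → 4.86136×10⁶ J/kg
m = E / e_s = 1.323×10⁷ / 4.86136×10⁶ = 2.72146 kg
In grain: 2.72146 / 6.47989×10⁻⁵ = 41998.6 grain

4.20×10⁴ grain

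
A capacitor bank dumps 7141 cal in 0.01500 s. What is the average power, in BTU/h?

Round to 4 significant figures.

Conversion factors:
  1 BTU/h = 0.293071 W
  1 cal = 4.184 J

6.797×10⁶ BTU/h

7141 cal × 4.184 → 29877.9 J
P = E / t = 29877.9 J / 0.015 s = 1.99186×10⁶ W
1.99186×10⁶ W ÷ (0.293071 W/BTU/h) = 6.79651×10⁶ BTU/h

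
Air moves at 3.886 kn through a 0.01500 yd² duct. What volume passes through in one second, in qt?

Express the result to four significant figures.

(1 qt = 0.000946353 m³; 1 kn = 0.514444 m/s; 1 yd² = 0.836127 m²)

3.886 kn × 0.514444 → 1.99913 m/s
0.01500 yd² × 0.836127 → 0.0125419 m²
V = v × A × t = 1.99913 m/s × 0.0125419 m² × 1 s = 0.0250729 m³
0.0250729 m³ ÷ (0.000946353 m³/qt) = 26.4942 qt

26.49 qt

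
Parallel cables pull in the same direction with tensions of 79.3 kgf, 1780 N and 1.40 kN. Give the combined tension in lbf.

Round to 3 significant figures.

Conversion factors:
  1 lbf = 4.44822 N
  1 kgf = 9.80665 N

79.3 kgf × 9.80665 → 777.667 N
1780 N (already N)
1.40 kN × 1000 → 1400 N
Total: 777.667 + 1780 + 1400 = 3957.67 N
In lbf: 3957.67 / 4.44822 = 889.72 lbf

890 lbf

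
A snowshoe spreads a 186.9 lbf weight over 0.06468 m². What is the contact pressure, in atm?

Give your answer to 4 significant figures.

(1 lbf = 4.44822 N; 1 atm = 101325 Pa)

186.9 lbf × 4.44822 → 831.372 N
P = F / A = 831.372 N / 0.06468 m² = 12853.6 Pa
12853.6 Pa ÷ (101325 Pa/atm) = 0.126855 atm

0.1269 atm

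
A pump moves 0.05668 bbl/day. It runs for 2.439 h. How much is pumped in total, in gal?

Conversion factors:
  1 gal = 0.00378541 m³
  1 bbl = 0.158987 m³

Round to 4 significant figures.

0.2419 gal

0.05668 bbl/day → 1.04298×10⁻⁷ m³/s
2.439 h → 8780.4 s
V = Q × t = 1.04298×10⁻⁷ × 8780.4 = 9.15778×10⁻⁴ m³
In gal: 9.15778×10⁻⁴ / 0.00378541 = 0.241923 gal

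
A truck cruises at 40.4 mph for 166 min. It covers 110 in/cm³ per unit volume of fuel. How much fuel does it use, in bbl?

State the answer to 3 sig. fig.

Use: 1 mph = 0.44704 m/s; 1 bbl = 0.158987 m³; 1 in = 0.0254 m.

0.405 bbl

40.4 mph → 18.0604 m/s
166 min → 9960 s
d = v × t = 18.0604 × 9960 = 179882 m
110 in/cm³ → 2.794×10⁶ m/m³
V = d / (distance per unit fuel) = 179882 / 2.794×10⁶ = 0.0643815 m³
In bbl: 0.0643815 / 0.158987 = 0.404948 bbl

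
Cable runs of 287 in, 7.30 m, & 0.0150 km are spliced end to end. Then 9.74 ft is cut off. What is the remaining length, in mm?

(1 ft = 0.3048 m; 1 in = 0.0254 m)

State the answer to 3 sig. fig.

2.66×10⁴ mm

287 in × 0.0254 → 7.2898 m
7.30 m (already m)
0.0150 km × 1000 → 15 m
9.74 ft × 0.3048 → 2.96875 m
Result: 7.2898 + 7.3 + 15 − 2.96875 = 26.621 m
In mm: 26.621 / 0.001 = 26621 mm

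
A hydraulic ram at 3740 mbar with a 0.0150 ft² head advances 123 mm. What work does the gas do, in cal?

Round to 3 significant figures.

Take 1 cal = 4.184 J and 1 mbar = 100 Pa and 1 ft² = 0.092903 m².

3740 mbar → 374000 Pa
0.0150 ft² → 0.00139354 m²
F = P × A = 374000 × 0.00139354 = 521.184 N
123 mm → 0.123 m
W = F × d = 521.184 × 0.123 = 64.1056 J
In cal: 64.1056 / 4.184 = 15.3216 cal

15.3 cal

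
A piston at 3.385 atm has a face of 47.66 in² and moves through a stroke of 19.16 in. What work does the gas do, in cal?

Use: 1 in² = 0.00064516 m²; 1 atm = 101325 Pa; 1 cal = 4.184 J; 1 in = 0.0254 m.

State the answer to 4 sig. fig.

3.385 atm → 342985 Pa
47.66 in² → 0.0307483 m²
F = P × A = 342985 × 0.0307483 = 10546.2 N
19.16 in → 0.486664 m
W = F × d = 10546.2 × 0.486664 = 5132.46 J
In cal: 5132.46 / 4.184 = 1226.69 cal

1227 cal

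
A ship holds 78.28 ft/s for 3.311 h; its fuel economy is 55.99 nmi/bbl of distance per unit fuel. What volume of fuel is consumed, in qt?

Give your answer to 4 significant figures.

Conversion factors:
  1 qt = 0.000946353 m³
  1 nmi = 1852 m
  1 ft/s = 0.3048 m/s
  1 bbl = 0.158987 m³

460.8 qt

78.28 ft/s → 23.8597 m/s
3.311 h → 11919.6 s
d = v × t = 23.8597 × 11919.6 = 284398 m
55.99 nmi/bbl → 652214 m/m³
V = d / (distance per unit fuel) = 284398 / 652214 = 0.43605 m³
In qt: 0.43605 / 0.000946353 = 460.769 qt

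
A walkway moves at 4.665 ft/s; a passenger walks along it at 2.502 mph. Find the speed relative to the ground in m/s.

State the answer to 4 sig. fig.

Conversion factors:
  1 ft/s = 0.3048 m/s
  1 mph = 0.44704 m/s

4.665 ft/s × 0.3048 = 1.42189 m/s
2.502 mph × 0.44704 = 1.11849 m/s
Total: 1.42189 + 1.11849 = 2.54038 m/s

2.540 m/s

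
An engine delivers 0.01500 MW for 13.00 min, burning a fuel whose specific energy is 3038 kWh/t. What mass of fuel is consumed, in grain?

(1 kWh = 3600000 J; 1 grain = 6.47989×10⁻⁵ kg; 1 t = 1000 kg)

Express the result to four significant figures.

0.01500 MW → 15000 W
13.00 min → 780 s
E = P × t = 15000 × 780 = 1.17×10⁷ J
3038 kWh/t → 1.09368×10⁷ J/kg
m = E / e_s = 1.17×10⁷ / 1.09368×10⁷ = 1.06978 kg
In grain: 1.06978 / 6.47989×10⁻⁵ = 16509.2 grain

1.651×10⁴ grain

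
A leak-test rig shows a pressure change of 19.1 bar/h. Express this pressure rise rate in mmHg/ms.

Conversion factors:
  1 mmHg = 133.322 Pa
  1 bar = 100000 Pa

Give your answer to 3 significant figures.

19.1 bar/h × 100000 Pa/bar ÷ 3600 s/h = 530.556 Pa/s
530.556 Pa/s ÷ 133.322 Pa/mmHg × 0.001 s/ms = 0.00397951 mmHg/ms

0.00398 mmHg/ms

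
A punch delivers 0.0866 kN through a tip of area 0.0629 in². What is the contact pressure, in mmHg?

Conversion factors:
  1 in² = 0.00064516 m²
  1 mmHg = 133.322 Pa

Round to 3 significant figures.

0.0866 kN × 1000 = 86.6 N
0.0629 in² × 0.00064516 = 4.05806×10⁻⁵ m²
P = F / A = 86.6 N / 4.05806×10⁻⁵ m² = 2.13402×10⁶ Pa
2.13402×10⁶ Pa ÷ (133.322 Pa/mmHg) = 16006.5 mmHg

1.60×10⁴ mmHg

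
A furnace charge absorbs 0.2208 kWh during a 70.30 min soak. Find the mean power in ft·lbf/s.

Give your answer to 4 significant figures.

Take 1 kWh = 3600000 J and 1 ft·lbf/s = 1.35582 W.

139.0 ft·lbf/s

0.2208 kWh × 3600000 = 794880 J
70.30 min × 60 = 4218 s
P = E / t = 794880 J / 4218 s = 188.45 W
188.45 W ÷ (1.35582 W/ft·lbf/s) = 138.993 ft·lbf/s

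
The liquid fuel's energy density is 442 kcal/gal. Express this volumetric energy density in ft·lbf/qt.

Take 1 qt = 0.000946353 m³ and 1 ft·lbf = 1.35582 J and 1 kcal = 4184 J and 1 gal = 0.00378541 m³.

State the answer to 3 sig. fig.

3.41×10⁵ ft·lbf/qt

442 kcal/gal × 4184 J/kcal ÷ 0.00378541 m³/gal = 4.88541×10⁸ J/m³
4.88541×10⁸ J/m³ ÷ 1.35582 J/ft·lbf × 0.000946353 m³/qt = 340998 ft·lbf/qt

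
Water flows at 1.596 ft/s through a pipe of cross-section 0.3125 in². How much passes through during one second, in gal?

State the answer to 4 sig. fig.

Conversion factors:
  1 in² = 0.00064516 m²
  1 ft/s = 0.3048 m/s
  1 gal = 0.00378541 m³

0.02591 gal

1.596 ft/s × 0.3048 → 0.486461 m/s
0.3125 in² × 0.00064516 → 2.01612×10⁻⁴ m²
V = v × A × t = 0.486461 m/s × 2.01612×10⁻⁴ m² × 1 s = 9.80764×10⁻⁵ m³
9.80764×10⁻⁵ m³ ÷ (0.00378541 m³/gal) = 0.0259091 gal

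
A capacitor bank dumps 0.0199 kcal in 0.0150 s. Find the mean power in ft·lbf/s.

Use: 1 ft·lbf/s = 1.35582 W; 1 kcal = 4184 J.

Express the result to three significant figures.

0.0199 kcal × 4184 → 83.2616 J
P = E / t = 83.2616 J / 0.015 s = 5550.77 W
5550.77 W ÷ (1.35582 W/ft·lbf/s) = 4094.03 ft·lbf/s

4090 ft·lbf/s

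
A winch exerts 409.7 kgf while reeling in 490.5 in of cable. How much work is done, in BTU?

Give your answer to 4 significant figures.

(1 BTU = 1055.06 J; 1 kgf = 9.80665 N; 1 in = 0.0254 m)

409.7 kgf × 9.80665 = 4017.78 N
490.5 in × 0.0254 = 12.4587 m
W = F × d = 4017.78 N × 12.4587 m = 50056.3 J
50056.3 J ÷ (1055.06 J/BTU) = 47.444 BTU

47.44 BTU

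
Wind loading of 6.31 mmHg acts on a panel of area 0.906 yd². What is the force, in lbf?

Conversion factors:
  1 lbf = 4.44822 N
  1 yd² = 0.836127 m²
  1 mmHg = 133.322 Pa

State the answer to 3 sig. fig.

143 lbf

6.31 mmHg × 133.322 = 841.262 Pa
0.906 yd² × 0.836127 = 0.757531 m²
F = P × A = 841.262 Pa × 0.757531 m² = 637.282 N
637.282 N ÷ (4.44822 N/lbf) = 143.267 lbf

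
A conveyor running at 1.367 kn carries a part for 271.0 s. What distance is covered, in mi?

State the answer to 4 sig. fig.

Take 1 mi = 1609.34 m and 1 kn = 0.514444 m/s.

1.367 kn × 0.514444 → 0.703245 m/s
d = v × t = 0.703245 m/s × 271 s = 190.579 m
190.579 m ÷ (1609.34 m/mi) = 0.118421 mi

0.1184 mi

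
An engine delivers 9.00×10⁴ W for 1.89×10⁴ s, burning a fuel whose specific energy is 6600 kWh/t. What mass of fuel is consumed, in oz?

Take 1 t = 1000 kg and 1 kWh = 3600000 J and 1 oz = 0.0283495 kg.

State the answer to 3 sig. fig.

2530 oz

E = P × t = 90000 × 18900 = 1.701×10⁹ J
6600 kWh/t → 2.376×10⁷ J/kg
m = E / e_s = 1.701×10⁹ / 2.376×10⁷ = 71.5909 kg
In oz: 71.5909 / 0.0283495 = 2525.3 oz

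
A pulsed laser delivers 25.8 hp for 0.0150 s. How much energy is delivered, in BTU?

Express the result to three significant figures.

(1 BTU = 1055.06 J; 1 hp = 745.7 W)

25.8 hp × 745.7 → 19239.1 W
E = P × t = 19239.1 W × 0.015 s = 288.586 J
288.586 J ÷ (1055.06 J/BTU) = 0.273526 BTU

0.274 BTU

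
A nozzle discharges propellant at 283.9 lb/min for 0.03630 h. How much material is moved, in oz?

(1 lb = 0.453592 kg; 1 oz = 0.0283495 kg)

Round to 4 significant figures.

283.9 lb/min → 2.14625 kg/s
0.03630 h → 130.68 s
m = ṁ × t = 2.14625 × 130.68 = 280.472 kg
In oz: 280.472 / 0.0283495 = 9893.37 oz

9893 oz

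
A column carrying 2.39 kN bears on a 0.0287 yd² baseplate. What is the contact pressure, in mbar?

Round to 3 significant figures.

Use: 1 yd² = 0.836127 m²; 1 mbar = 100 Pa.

2.39 kN × 1000 = 2390 N
0.0287 yd² × 0.836127 = 0.0239968 m²
P = F / A = 2390 N / 0.0239968 m² = 99596.6 Pa
99596.6 Pa ÷ (100 Pa/mbar) = 995.966 mbar

996 mbar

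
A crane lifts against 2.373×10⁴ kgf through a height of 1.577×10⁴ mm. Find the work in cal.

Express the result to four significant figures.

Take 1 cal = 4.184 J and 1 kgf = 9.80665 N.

2.373×10⁴ kgf × 9.80665 = 232712 N
1.577×10⁴ mm × 0.001 = 15.77 m
W = F × d = 232712 N × 15.77 m = 3.66987×10⁶ J
3.66987×10⁶ J ÷ (4.184 J/cal) = 877120 cal

8.771×10⁵ cal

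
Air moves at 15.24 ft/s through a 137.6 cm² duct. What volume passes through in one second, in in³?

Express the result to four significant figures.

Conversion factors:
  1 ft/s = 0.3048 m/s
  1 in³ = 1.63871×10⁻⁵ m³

15.24 ft/s × 0.3048 → 4.64515 m/s
137.6 cm² × 0.0001 → 0.01376 m²
V = v × A × t = 4.64515 m/s × 0.01376 m² × 1 s = 0.0639173 m³
0.0639173 m³ ÷ (1.63871×10⁻⁵ m³/in³) = 3900.46 in³

3900 in³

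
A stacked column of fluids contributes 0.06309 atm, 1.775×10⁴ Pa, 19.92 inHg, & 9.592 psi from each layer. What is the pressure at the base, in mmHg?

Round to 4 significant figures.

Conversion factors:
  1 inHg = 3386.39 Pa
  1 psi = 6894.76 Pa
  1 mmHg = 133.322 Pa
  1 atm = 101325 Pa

0.06309 atm × 101325 = 6392.59 Pa
1.775×10⁴ Pa (already Pa)
19.92 inHg × 3386.39 = 67456.9 Pa
9.592 psi × 6894.76 = 66134.5 Pa
Total: 6392.59 + 17750 + 67456.9 + 66134.5 = 157734 Pa
In mmHg: 157734 / 133.322 = 1183.11 mmHg

1183 mmHg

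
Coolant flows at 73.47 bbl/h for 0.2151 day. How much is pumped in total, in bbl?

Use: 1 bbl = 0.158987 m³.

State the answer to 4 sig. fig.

73.47 bbl/h → 0.00324466 m³/s
0.2151 day → 18584.6 s
V = Q × t = 0.00324466 × 18584.6 = 60.3007 m³
In bbl: 60.3007 / 0.158987 = 379.281 bbl

379.3 bbl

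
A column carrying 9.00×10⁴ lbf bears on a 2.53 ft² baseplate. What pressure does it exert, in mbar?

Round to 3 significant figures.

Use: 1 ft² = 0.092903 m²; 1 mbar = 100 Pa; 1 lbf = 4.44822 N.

1.70×10⁴ mbar

9.00×10⁴ lbf × 4.44822 → 400340 N
2.53 ft² × 0.092903 → 0.235045 m²
P = F / A = 400340 N / 0.235045 m² = 1.70325×10⁶ Pa
1.70325×10⁶ Pa ÷ (100 Pa/mbar) = 17032.5 mbar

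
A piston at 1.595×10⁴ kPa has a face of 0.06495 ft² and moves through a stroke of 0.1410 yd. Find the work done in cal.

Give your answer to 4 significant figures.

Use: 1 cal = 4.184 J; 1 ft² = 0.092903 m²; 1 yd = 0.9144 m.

2966 cal

1.595×10⁴ kPa → 1.595×10⁷ Pa
0.06495 ft² → 0.00603405 m²
F = P × A = 1.595×10⁷ × 0.00603405 = 96243.1 N
0.1410 yd → 0.12893 m
W = F × d = 96243.1 × 0.12893 = 12408.6 J
In cal: 12408.6 / 4.184 = 2965.73 cal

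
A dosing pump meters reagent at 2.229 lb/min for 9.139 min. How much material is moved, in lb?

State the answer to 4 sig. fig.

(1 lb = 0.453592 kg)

2.229 lb/min → 0.0168509 kg/s
9.139 min → 548.34 s
m = ṁ × t = 0.0168509 × 548.34 = 9.24002 kg
In lb: 9.24002 / 0.453592 = 20.3708 lb

20.37 lb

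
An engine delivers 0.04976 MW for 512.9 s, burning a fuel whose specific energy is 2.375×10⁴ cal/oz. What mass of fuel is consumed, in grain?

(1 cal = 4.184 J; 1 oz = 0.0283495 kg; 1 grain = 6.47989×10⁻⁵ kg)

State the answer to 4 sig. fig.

0.04976 MW → 49760 W
E = P × t = 49760 × 512.9 = 2.55219×10⁷ J
2.375×10⁴ cal/oz → 3.50518×10⁶ J/kg
m = E / e_s = 2.55219×10⁷ / 3.50518×10⁶ = 7.2812 kg
In grain: 7.2812 / 6.47989×10⁻⁵ = 112366 grain

1.124×10⁵ grain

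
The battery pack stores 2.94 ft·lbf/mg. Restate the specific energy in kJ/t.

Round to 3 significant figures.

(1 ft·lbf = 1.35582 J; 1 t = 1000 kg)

2.94 ft·lbf/mg × 1.35582 J/ft·lbf ÷ 10⁻⁶ kg/mg = 3.98611×10⁶ J/kg
3.98611×10⁶ J/kg ÷ 1000 J/kJ × 1000 kg/t = 3.98611×10⁶ kJ/t

3.99×10⁶ kJ/t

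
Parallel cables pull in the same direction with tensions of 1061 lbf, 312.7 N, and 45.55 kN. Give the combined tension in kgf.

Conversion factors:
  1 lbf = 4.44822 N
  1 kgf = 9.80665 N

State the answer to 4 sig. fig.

5158 kgf

1061 lbf × 4.44822 = 4719.56 N
312.7 N (already N)
45.55 kN × 1000 = 45550 N
Combined: 4719.56 + 312.7 + 45550 = 50582.3 N
In kgf: 50582.3 / 9.80665 = 5157.96 kgf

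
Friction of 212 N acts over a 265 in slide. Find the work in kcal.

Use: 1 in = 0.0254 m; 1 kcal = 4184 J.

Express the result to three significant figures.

0.341 kcal

265 in × 0.0254 = 6.731 m
W = F × d = 212 N × 6.731 m = 1426.97 J
1426.97 J ÷ (4184 J/kcal) = 0.341054 kcal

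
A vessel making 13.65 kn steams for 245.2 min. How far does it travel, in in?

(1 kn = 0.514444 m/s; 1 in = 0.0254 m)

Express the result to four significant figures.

4.067×10⁶ in

13.65 kn × 0.514444 → 7.02216 m/s
245.2 min × 60 → 14712 s
d = v × t = 7.02216 m/s × 14712 s = 103310 m
103310 m ÷ (0.0254 m/in) = 4.06732×10⁶ in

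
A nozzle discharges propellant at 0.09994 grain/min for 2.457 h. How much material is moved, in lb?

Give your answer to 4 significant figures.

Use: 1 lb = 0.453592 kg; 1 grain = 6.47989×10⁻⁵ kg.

0.002105 lb

0.09994 grain/min → 1.07933×10⁻⁷ kg/s
2.457 h → 8845.2 s
m = ṁ × t = 1.07933×10⁻⁷ × 8845.2 = 9.54689×10⁻⁴ kg
In lb: 9.54689×10⁻⁴ / 0.453592 = 0.00210473 lb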